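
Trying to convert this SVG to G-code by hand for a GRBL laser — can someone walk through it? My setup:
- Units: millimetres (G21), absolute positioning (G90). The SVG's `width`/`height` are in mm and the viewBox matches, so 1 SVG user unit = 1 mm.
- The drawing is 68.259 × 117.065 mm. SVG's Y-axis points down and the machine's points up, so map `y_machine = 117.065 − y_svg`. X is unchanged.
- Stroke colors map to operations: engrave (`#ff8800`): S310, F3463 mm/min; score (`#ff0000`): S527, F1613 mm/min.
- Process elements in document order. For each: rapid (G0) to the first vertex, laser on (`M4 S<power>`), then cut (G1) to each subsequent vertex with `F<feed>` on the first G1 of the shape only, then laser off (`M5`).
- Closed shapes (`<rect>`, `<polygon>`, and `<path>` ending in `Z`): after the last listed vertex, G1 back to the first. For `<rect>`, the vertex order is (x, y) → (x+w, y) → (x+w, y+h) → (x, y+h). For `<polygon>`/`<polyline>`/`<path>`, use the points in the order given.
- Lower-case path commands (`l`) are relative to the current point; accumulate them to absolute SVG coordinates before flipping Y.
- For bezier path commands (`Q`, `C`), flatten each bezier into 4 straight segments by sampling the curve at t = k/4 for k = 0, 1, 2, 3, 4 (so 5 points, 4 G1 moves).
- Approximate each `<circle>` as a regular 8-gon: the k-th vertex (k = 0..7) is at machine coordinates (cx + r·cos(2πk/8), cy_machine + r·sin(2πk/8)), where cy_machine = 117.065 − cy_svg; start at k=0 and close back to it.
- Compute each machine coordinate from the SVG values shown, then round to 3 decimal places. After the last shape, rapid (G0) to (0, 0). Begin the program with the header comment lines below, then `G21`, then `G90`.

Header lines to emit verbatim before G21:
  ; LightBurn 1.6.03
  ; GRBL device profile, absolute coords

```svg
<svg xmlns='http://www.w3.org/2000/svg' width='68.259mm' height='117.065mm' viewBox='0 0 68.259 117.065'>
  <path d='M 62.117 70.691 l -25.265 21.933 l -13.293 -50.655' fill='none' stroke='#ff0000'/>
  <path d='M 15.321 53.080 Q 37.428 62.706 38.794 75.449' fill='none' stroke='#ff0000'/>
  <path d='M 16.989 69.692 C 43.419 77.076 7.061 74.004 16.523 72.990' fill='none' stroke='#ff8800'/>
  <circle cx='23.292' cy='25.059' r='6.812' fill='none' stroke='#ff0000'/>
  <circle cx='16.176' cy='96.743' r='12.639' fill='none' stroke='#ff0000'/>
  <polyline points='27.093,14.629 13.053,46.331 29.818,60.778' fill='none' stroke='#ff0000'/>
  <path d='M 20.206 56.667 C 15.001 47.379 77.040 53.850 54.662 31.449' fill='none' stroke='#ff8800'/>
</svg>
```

; LightBurn 1.6.03
; GRBL device profile, absolute coords
G21
G90
G0 X62.117 Y46.374
M4 S527
G1 X36.852 Y24.441 F1613
G1 X23.559 Y75.096
M5
G0 X15.321 Y63.985
M4 S527
G1 X25.078 Y58.977 F1613
G1 X32.243 Y53.580
G1 X36.815 Y47.793
G1 X38.794 Y41.616
M5
G0 X16.989 Y47.373
M4 S310
G1 X26.736 Y43.600 F3463
G1 X23.119 Y42.575
G1 X16.321 Y43.124
G1 X16.523 Y44.075
M5
G0 X30.104 Y92.006
M4 S527
G1 X28.109 Y96.823 F1613
G1 X23.292 Y98.818
G1 X18.475 Y96.823
G1 X16.480 Y92.006
G1 X18.475 Y87.189
G1 X23.292 Y85.194
G1 X28.109 Y87.189
G1 X30.104 Y92.006
M5
G0 X28.815 Y20.322
M4 S527
G1 X25.113 Y29.259 F1613
G1 X16.176 Y32.961
G1 X7.239 Y29.259
G1 X3.537 Y20.322
G1 X7.239 Y11.385
G1 X16.176 Y7.683
G1 X25.113 Y11.385
G1 X28.815 Y20.322
M5
G0 X27.093 Y102.436
M4 S527
G1 X13.053 Y70.734 F1613
G1 X29.818 Y56.287
M5
G0 X20.206 Y60.398
M4 S310
G1 X26.541 Y65.107 F3463
G1 X43.874 Y68.090
G1 X57.987 Y73.531
G1 X54.662 Y85.616
M5
G0 X0.000 Y0.000

Since the viewBox matches the mm dimensions, user units are millimetres directly. The only transform is the Y-flip y_m = 117.065 − y_svg.

Shape 1 is a open polyline drawn with `<path>`. Its stroke #ff0000 means score at S527, F1613. After flipping Y the toolpath is (62.117,46.374) → (36.852,24.441) → (23.559,75.096).

Shape 2 is a quadratic bezier drawn with `<path>`. Its stroke #ff0000 means score at S527, F1613. After flipping Y the toolpath is (15.321,63.985) → (25.078,58.977) → (32.243,53.580) → (36.815,47.793) → (38.794,41.616).

Shape 3 is a cubic bezier drawn with `<path>`. Its stroke #ff8800 means engrave at S310, F3463. After flipping Y the toolpath is (16.989,47.373) → (26.736,43.600) → (23.119,42.575) → (16.321,43.124) → (16.523,44.075).

Shape 4 is a circle drawn with `<circle>`. Its stroke #ff0000 means score at S527, F1613. After flipping Y the toolpath is (30.104,92.006) → (28.109,96.823) → (23.292,98.818) → (18.475,96.823) → (16.480,92.006) → (18.475,87.189) → (23.292,85.194) → (28.109,87.189) → (30.104,92.006), returning to the start.

Shape 5 is a circle drawn with `<circle>`. Its stroke #ff0000 means score at S527, F1613. After flipping Y the toolpath is (28.815,20.322) → (25.113,29.259) → (16.176,32.961) → (7.239,29.259) → (3.537,20.322) → (7.239,11.385) → (16.176,7.683) → (25.113,11.385) → (28.815,20.322), returning to the start.

Shape 6 is a open polyline drawn with `<polyline>`. Its stroke #ff0000 means score at S527, F1613. After flipping Y the toolpath is (27.093,102.436) → (13.053,70.734) → (29.818,56.287).

Shape 7 is a cubic bezier drawn with `<path>`. Its stroke #ff8800 means engrave at S310, F3463. After flipping Y the toolpath is (20.206,60.398) → (26.541,65.107) → (43.874,68.090) → (57.987,73.531) → (54.662,85.616).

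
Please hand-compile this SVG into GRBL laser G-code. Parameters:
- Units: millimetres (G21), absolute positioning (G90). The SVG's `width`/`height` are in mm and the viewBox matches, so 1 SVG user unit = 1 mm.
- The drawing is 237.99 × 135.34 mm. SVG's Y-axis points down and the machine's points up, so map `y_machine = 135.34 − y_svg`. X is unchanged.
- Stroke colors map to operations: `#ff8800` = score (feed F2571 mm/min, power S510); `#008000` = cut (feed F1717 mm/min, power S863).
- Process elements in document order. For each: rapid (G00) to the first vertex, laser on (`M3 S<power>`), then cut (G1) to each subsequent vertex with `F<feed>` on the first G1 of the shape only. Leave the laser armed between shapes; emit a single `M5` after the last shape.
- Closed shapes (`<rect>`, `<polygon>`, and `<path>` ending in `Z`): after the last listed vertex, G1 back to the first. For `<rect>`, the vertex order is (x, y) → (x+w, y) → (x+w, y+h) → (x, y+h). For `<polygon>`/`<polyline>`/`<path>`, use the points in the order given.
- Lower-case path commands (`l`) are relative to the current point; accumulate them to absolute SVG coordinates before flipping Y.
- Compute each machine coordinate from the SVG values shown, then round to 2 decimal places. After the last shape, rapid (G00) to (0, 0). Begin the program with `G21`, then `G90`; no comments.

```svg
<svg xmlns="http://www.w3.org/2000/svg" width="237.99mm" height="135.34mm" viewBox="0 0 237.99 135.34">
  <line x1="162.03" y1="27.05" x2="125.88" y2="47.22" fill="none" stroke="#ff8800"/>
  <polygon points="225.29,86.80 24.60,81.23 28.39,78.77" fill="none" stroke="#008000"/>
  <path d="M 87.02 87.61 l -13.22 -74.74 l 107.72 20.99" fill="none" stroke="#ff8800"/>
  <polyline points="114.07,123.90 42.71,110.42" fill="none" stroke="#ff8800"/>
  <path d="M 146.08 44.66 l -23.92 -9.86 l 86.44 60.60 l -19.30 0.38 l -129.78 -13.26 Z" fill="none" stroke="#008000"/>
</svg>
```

G21
G90
G00 X162.03 Y108.29
M3 S510
G1 X125.88 Y88.12 F2571
G00 X225.29 Y48.54
M3 S863
G1 X24.60 Y54.11 F1717
G1 X28.39 Y56.57
G1 X225.29 Y48.54
G00 X87.02 Y47.73
M3 S510
G1 X73.80 Y122.47 F2571
G1 X181.52 Y101.48
G00 X114.07 Y11.44
M3 S510
G1 X42.71 Y24.92 F2571
G00 X146.08 Y90.68
M3 S863
G1 X122.16 Y100.54 F1717
G1 X208.60 Y39.94
G1 X189.30 Y39.56
G1 X59.52 Y52.82
G1 X146.08 Y90.68
M5
G00 X0.00 Y0.00

1 u = 1 mm; y_m = 135.34 − y.

[1] `<line>` line segment, #ff8800→score S510 F2571: (162.03,108.29) → (125.88,88.12)

[2] `<polygon>` closed polygon, #008000→cut S863 F1717: (225.29,48.54) → (24.60,54.11) → (28.39,56.57) → (225.29,48.54) (closed)

[3] `<path>` open polyline, #ff8800→score S510 F2571: (87.02,47.73) → (73.80,122.47) → (181.52,101.48)

[4] `<polyline>` line segment, #ff8800→score S510 F2571: (114.07,11.44) → (42.71,24.92)

[5] `<path>` closed polygon, #008000→cut S863 F1717: (146.08,90.68) → (122.16,100.54) → (208.60,39.94) → (189.30,39.56) → (59.52,52.82) → (146.08,90.68) (closed)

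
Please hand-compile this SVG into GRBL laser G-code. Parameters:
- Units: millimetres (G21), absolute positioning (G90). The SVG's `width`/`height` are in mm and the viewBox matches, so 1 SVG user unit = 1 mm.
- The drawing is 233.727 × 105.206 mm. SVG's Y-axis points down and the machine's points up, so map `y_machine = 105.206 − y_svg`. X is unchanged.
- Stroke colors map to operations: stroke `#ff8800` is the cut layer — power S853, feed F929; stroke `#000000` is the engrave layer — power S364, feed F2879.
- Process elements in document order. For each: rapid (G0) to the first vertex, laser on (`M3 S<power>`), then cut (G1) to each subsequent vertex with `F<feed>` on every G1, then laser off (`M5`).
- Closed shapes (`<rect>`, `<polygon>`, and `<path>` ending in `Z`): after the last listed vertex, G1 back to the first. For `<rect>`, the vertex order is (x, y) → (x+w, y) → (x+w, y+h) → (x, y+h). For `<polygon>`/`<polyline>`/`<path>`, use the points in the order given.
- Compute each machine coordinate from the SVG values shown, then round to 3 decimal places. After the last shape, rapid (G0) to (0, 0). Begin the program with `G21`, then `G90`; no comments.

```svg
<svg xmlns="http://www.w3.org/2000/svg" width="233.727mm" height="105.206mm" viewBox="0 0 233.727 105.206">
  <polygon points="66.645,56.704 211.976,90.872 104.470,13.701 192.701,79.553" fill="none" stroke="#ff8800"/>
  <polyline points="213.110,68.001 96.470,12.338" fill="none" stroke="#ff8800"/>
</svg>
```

G21
G90
G0 X66.645 Y48.502
M3 S853
G1 X211.976 Y14.334 F929
G1 X104.470 Y91.505 F929
G1 X192.701 Y25.653 F929
G1 X66.645 Y48.502 F929
M5
G0 X213.110 Y37.205
M3 S853
G1 X96.470 Y92.868 F929
M5
G0 X0.000 Y0.000

Since the viewBox matches the mm dimensions, user units are millimetres directly. The only transform is the Y-flip y_m = 105.206 − y_svg.

Shape 1 is a closed polygon drawn with `<polygon>`. Its stroke #ff8800 means cut at S853, F929. After flipping Y the toolpath is (66.645,48.502) → (211.976,14.334) → (104.470,91.505) → (192.701,25.653) → (66.645,48.502), returning to the start.

Shape 2 is a line segment drawn with `<polyline>`. Its stroke #ff8800 means cut at S853, F929. After flipping Y the toolpath is (213.110,37.205) → (96.470,92.868).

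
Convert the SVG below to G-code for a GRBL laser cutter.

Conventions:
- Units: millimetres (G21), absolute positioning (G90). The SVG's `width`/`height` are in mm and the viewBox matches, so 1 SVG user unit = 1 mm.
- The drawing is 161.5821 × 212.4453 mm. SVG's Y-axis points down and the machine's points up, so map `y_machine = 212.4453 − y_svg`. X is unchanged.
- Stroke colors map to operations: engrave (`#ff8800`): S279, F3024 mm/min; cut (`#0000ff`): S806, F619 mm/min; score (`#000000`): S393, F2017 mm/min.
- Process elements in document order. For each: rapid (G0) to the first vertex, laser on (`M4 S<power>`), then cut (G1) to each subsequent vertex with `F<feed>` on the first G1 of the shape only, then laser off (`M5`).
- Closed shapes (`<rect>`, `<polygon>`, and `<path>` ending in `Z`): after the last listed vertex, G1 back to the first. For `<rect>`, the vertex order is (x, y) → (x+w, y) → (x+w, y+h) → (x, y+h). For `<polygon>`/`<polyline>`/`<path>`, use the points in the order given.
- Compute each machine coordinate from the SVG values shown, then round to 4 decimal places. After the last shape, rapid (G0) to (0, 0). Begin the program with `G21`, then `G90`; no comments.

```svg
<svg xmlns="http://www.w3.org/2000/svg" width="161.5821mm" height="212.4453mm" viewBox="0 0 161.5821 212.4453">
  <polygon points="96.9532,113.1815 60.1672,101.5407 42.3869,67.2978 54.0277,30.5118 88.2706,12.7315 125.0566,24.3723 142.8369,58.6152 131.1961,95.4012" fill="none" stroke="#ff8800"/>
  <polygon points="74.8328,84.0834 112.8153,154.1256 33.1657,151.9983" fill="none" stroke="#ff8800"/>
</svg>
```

G21
G90
G0 X96.9532 Y99.2638
M4 S279
G1 X60.1672 Y110.9046 F3024
G1 X42.3869 Y145.1475
G1 X54.0277 Y181.9335
G1 X88.2706 Y199.7138
G1 X125.0566 Y188.0730
G1 X142.8369 Y153.8301
G1 X131.1961 Y117.0441
G1 X96.9532 Y99.2638
M5
G0 X74.8328 Y128.3619
M4 S279
G1 X112.8153 Y58.3197 F3024
G1 X33.1657 Y60.4470
G1 X74.8328 Y128.3619
M5
G0 X0.0000 Y0.0000

1 u = 1 mm; y_m = 212.4453 − y.

[1] `<polygon>` regular polygon, #ff8800→engrave S279 F3024: (96.9532,99.2638) → (60.1672,110.9046) → (42.3869,145.1475) → (54.0277,181.9335) → (88.2706,199.7138) → (125.0566,188.0730) → (142.8369,153.8301) → (131.1961,117.0441) → (96.9532,99.2638) (closed)

[2] `<polygon>` regular polygon, #ff8800→engrave S279 F3024: (74.8328,128.3619) → (112.8153,58.3197) → (33.1657,60.4470) → (74.8328,128.3619) (closed)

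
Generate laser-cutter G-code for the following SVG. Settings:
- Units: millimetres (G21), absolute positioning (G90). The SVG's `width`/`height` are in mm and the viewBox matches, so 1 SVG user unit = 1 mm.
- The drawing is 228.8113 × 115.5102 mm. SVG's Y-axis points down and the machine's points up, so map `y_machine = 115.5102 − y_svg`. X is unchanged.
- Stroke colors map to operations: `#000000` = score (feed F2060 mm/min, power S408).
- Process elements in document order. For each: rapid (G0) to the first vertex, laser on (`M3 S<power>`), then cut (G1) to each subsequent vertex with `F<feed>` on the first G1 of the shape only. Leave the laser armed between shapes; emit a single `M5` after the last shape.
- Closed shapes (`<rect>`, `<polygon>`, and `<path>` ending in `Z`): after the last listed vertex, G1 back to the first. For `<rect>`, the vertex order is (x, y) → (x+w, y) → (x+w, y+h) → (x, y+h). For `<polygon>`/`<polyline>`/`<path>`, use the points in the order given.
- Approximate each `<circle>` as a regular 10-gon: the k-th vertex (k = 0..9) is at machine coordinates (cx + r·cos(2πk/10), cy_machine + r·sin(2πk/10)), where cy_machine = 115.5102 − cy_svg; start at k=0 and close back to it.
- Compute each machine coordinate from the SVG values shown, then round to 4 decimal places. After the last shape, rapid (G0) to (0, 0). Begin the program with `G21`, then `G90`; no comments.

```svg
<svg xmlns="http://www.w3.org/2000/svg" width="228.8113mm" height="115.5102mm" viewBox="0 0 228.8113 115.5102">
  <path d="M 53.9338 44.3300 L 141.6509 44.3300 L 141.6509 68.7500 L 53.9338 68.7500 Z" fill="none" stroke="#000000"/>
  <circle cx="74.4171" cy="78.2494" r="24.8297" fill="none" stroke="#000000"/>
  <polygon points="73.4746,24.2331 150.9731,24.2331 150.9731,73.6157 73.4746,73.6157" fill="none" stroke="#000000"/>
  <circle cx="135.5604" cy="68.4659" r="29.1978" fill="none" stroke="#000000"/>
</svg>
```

G21
G90
G0 X53.9338 Y71.1802
M3 S408
G1 X141.6509 Y71.1802 F2060
G1 X141.6509 Y46.7602
G1 X53.9338 Y46.7602
G1 X53.9338 Y71.1802
G0 X99.2468 Y37.2608
M3 S408
G1 X94.5047 Y51.8553 F2060
G1 X82.0899 Y60.8752
G1 X66.7443 Y60.8752
G1 X54.3295 Y51.8553
G1 X49.5874 Y37.2608
G1 X54.3295 Y22.6663
G1 X66.7443 Y13.6464
G1 X82.0899 Y13.6464
G1 X94.5047 Y22.6663
G1 X99.2468 Y37.2608
G0 X73.4746 Y91.2771
M3 S408
G1 X150.9731 Y91.2771 F2060
G1 X150.9731 Y41.8945
G1 X73.4746 Y41.8945
G1 X73.4746 Y91.2771
G0 X164.7582 Y47.0443
M3 S408
G1 X159.1819 Y64.2063 F2060
G1 X144.5830 Y74.8131
G1 X126.5378 Y74.8131
G1 X111.9389 Y64.2063
G1 X106.3626 Y47.0443
G1 X111.9389 Y29.8823
G1 X126.5378 Y19.2755
G1 X144.5830 Y19.2755
G1 X159.1819 Y29.8823
G1 X164.7582 Y47.0443
M5
G0 X0.0000 Y0.0000

Since the viewBox matches the mm dimensions, user units are millimetres directly. The only transform is the Y-flip y_m = 115.5102 − y_svg.

Shape 1 is a rectangle drawn with `<path>`. Its stroke #000000 means score at S408, F2060. After flipping Y the toolpath is (53.9338,71.1802) → (141.6509,71.1802) → (141.6509,46.7602) → (53.9338,46.7602) → (53.9338,71.1802), returning to the start.

Shape 2 is a circle drawn with `<circle>`. Its stroke #000000 means score at S408, F2060. After flipping Y the toolpath is (99.2468,37.2608) → (94.5047,51.8553) → (82.0899,60.8752) → (66.7443,60.8752) → (54.3295,51.8553) → (49.5874,37.2608) → (54.3295,22.6663) → (66.7443,13.6464) → (82.0899,13.6464) → (94.5047,22.6663) → (99.2468,37.2608), returning to the start.

Shape 3 is a rectangle drawn with `<polygon>`. Its stroke #000000 means score at S408, F2060. After flipping Y the toolpath is (73.4746,91.2771) → (150.9731,91.2771) → (150.9731,41.8945) → (73.4746,41.8945) → (73.4746,91.2771), returning to the start.

Shape 4 is a circle drawn with `<circle>`. Its stroke #000000 means score at S408, F2060. After flipping Y the toolpath is (164.7582,47.0443) → (159.1819,64.2063) → (144.5830,74.8131) → (126.5378,74.8131) → (111.9389,64.2063) → (106.3626,47.0443) → (111.9389,29.8823) → (126.5378,19.2755) → (144.5830,19.2755) → (159.1819,29.8823) → (164.7582,47.0443), returning to the start.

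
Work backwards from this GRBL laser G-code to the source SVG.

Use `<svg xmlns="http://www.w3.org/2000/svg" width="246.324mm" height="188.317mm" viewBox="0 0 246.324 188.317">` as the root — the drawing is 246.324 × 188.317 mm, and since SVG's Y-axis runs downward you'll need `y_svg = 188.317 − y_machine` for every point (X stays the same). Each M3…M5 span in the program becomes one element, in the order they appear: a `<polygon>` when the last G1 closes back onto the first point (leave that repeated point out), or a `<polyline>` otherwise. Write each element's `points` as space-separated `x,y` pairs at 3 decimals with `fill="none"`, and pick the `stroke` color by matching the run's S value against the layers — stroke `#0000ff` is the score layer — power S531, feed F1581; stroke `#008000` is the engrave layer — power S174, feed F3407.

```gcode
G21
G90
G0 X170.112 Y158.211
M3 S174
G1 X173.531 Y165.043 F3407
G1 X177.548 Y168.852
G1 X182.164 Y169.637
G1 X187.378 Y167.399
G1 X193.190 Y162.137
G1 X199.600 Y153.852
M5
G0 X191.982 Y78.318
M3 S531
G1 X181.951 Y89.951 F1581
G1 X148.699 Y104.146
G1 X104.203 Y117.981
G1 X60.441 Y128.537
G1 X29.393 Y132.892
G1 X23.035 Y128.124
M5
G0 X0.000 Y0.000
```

y_svg = 188.317 − y_m.

[1] S174→`#008000` (engrave); open run; points: 170.112,30.106 173.531,23.274 177.548,19.465 182.164,18.680 187.378,20.918 193.190,26.180 199.600,34.465

[2] S531→`#0000ff` (score); open run; points: 191.982,109.999 181.951,98.366 148.699,84.171 104.203,70.336 60.441,59.780 29.393,55.425 23.035,60.193

<svg xmlns="http://www.w3.org/2000/svg" width="246.324mm" height="188.317mm" viewBox="0 0 246.324 188.317">
  <polyline points="170.112,30.106 173.531,23.274 177.548,19.465 182.164,18.680 187.378,20.918 193.190,26.180 199.600,34.465" fill="none" stroke="#008000"/>
  <polyline points="191.982,109.999 181.951,98.366 148.699,84.171 104.203,70.336 60.441,59.780 29.393,55.425 23.035,60.193" fill="none" stroke="#0000ff"/>
</svg>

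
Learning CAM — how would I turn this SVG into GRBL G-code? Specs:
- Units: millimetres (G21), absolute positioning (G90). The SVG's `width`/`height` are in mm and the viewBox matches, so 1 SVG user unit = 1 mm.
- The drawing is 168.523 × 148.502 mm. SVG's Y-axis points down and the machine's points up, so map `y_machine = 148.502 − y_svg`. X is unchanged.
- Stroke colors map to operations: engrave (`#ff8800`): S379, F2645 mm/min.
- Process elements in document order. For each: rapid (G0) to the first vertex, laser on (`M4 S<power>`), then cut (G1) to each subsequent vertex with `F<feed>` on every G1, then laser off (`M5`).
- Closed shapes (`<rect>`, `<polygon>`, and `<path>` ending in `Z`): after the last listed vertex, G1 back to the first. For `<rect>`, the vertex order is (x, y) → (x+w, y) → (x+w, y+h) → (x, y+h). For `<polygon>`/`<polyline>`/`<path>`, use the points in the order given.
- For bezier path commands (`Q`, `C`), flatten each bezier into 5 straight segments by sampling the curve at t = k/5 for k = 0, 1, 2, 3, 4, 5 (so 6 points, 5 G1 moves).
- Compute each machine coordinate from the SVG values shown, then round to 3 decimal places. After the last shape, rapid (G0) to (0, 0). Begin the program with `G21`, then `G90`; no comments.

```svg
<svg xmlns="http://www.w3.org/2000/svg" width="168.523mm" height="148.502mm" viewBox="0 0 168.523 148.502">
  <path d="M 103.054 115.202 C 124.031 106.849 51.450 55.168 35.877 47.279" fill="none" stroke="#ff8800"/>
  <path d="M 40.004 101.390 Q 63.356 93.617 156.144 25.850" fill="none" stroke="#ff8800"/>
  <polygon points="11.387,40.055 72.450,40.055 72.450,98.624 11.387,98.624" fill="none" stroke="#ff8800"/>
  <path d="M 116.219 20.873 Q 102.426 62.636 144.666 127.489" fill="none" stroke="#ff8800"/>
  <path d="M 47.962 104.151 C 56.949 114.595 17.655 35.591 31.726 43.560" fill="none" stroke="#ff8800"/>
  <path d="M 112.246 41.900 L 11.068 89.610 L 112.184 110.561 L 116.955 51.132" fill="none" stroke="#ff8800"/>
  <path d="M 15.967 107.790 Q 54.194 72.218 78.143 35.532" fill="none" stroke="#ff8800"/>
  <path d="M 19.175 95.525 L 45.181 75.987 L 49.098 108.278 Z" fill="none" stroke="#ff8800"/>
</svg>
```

G21
G90
G0 X103.054 Y33.300
M4 S379
G1 X105.618 Y42.814 F2645
G1 X92.955 Y58.545 F2645
G1 X72.292 Y76.312 F2645
G1 X50.857 Y91.932 F2645
G1 X35.877 Y101.223 F2645
M5
G0 X40.004 Y47.112
M4 S379
G1 X52.122 Y52.621 F2645
G1 X69.795 Y62.929 F2645
G1 X93.023 Y78.037 F2645
G1 X121.806 Y97.945 F2645
G1 X156.144 Y122.652 F2645
M5
G0 X11.387 Y108.447
M4 S379
G1 X72.450 Y108.447 F2645
G1 X72.450 Y49.878 F2645
G1 X11.387 Y49.878 F2645
G1 X11.387 Y108.447 F2645
M5
G0 X116.219 Y127.629
M4 S379
G1 X112.943 Y110.000 F2645
G1 X114.150 Y90.524 F2645
G1 X119.839 Y69.201 F2645
G1 X130.011 Y46.031 F2645
G1 X144.666 Y21.013 F2645
M5
G0 X47.962 Y44.351
M4 S379
G1 X48.374 Y47.407 F2645
G1 X42.077 Y63.462 F2645
G1 X33.951 Y84.049 F2645
G1 X28.874 Y100.698 F2645
G1 X31.726 Y104.942 F2645
M5
G0 X112.246 Y106.602
M4 S379
G1 X11.068 Y58.892 F2645
G1 X112.184 Y37.941 F2645
G1 X116.955 Y97.370 F2645
M5
G0 X15.967 Y40.712
M4 S379
G1 X30.687 Y54.985 F2645
G1 X44.264 Y69.348 F2645
G1 X56.699 Y83.799 F2645
G1 X67.992 Y98.340 F2645
G1 X78.143 Y112.970 F2645
M5
G0 X19.175 Y52.977
M4 S379
G1 X45.181 Y72.515 F2645
G1 X49.098 Y40.224 F2645
G1 X19.175 Y52.977 F2645
M5
G0 X0.000 Y0.000

Since the viewBox matches the mm dimensions, user units are millimetres directly. The only transform is the Y-flip y_m = 148.502 − y_svg.

Shape 1 is a cubic bezier drawn with `<path>`. Its stroke #ff8800 means engrave at S379, F2645. After flipping Y the toolpath is (103.054,33.300) → (105.618,42.814) → (92.955,58.545) → (72.292,76.312) → (50.857,91.932) → (35.877,101.223).

Shape 2 is a quadratic bezier drawn with `<path>`. Its stroke #ff8800 means engrave at S379, F2645. After flipping Y the toolpath is (40.004,47.112) → (52.122,52.621) → (69.795,62.929) → (93.023,78.037) → (121.806,97.945) → (156.144,122.652).

Shape 3 is a rectangle drawn with `<polygon>`. Its stroke #ff8800 means engrave at S379, F2645. After flipping Y the toolpath is (11.387,108.447) → (72.450,108.447) → (72.450,49.878) → (11.387,49.878) → (11.387,108.447), returning to the start.

Shape 4 is a quadratic bezier drawn with `<path>`. Its stroke #ff8800 means engrave at S379, F2645. After flipping Y the toolpath is (116.219,127.629) → (112.943,110.000) → (114.150,90.524) → (119.839,69.201) → (130.011,46.031) → (144.666,21.013).

Shape 5 is a cubic bezier drawn with `<path>`. Its stroke #ff8800 means engrave at S379, F2645. After flipping Y the toolpath is (47.962,44.351) → (48.374,47.407) → (42.077,63.462) → (33.951,84.049) → (28.874,100.698) → (31.726,104.942).

Shape 6 is a open polyline drawn with `<path>`. Its stroke #ff8800 means engrave at S379, F2645. After flipping Y the toolpath is (112.246,106.602) → (11.068,58.892) → (112.184,37.941) → (116.955,97.370).

Shape 7 is a quadratic bezier drawn with `<path>`. Its stroke #ff8800 means engrave at S379, F2645. After flipping Y the toolpath is (15.967,40.712) → (30.687,54.985) → (44.264,69.348) → (56.699,83.799) → (67.992,98.340) → (78.143,112.970).

Shape 8 is a regular polygon drawn with `<path>`. Its stroke #ff8800 means engrave at S379, F2645. After flipping Y the toolpath is (19.175,52.977) → (45.181,72.515) → (49.098,40.224) → (19.175,52.977), returning to the start.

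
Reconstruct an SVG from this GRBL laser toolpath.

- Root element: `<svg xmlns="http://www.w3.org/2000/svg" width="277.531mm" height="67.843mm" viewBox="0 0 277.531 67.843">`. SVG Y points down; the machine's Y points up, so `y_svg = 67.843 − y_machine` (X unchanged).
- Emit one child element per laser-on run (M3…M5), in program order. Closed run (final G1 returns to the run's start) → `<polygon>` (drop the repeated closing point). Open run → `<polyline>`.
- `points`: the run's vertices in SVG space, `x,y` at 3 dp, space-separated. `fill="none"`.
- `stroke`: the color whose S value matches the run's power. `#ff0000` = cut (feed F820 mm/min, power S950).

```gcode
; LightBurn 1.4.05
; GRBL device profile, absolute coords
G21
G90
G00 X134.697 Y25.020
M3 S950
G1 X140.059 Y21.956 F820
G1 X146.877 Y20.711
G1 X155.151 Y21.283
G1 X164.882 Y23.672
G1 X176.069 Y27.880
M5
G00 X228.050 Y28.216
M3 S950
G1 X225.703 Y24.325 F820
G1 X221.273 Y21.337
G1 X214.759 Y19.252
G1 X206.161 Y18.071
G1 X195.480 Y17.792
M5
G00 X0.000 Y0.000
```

y_svg = 67.843 − y_m. Every run uses S950, so all elements get stroke `#ff0000` (cut).

[1] open run; points: 134.697,42.823 140.059,45.887 146.877,47.132 155.151,46.560 164.882,44.171 176.069,39.963

[2] open run; points: 228.050,39.627 225.703,43.518 221.273,46.506 214.759,48.591 206.161,49.772 195.480,50.051

<svg xmlns="http://www.w3.org/2000/svg" width="277.531mm" height="67.843mm" viewBox="0 0 277.531 67.843">
  <polyline points="134.697,42.823 140.059,45.887 146.877,47.132 155.151,46.560 164.882,44.171 176.069,39.963" fill="none" stroke="#ff0000"/>
  <polyline points="228.050,39.627 225.703,43.518 221.273,46.506 214.759,48.591 206.161,49.772 195.480,50.051" fill="none" stroke="#ff0000"/>
</svg>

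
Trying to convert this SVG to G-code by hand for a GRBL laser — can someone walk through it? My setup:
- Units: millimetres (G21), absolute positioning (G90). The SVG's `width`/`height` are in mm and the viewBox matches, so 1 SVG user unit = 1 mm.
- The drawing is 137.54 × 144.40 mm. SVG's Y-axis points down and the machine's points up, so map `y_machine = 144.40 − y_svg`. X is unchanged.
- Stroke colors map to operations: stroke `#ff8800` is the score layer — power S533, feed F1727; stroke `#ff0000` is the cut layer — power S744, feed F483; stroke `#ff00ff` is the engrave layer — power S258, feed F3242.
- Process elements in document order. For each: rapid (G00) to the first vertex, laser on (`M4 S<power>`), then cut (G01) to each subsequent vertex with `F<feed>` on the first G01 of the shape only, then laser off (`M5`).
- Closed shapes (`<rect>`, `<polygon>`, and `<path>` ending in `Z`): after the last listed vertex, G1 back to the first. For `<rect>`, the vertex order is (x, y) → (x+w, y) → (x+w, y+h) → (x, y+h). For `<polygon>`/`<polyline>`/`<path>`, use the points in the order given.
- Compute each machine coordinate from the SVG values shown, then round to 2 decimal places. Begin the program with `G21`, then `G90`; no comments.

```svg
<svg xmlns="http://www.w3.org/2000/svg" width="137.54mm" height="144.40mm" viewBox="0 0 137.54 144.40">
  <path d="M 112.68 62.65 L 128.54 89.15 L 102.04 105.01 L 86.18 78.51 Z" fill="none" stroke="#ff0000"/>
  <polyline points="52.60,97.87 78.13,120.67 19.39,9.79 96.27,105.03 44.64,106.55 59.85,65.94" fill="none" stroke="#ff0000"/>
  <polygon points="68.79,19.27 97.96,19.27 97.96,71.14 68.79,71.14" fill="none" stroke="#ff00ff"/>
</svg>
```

G21
G90
G00 X112.68 Y81.75
M4 S744
G01 X128.54 Y55.25 F483
G01 X102.04 Y39.39
G01 X86.18 Y65.89
G01 X112.68 Y81.75
M5
G00 X52.60 Y46.53
M4 S744
G01 X78.13 Y23.73 F483
G01 X19.39 Y134.61
G01 X96.27 Y39.37
G01 X44.64 Y37.85
G01 X59.85 Y78.46
M5
G00 X68.79 Y125.13
M4 S258
G01 X97.96 Y125.13 F3242
G01 X97.96 Y73.26
G01 X68.79 Y73.26
G01 X68.79 Y125.13
M5

viewBox `0 0 137.54 144.40` with mm width/height → 1 unit = 1 mm. Flip: y_m = 144.40 − y_svg.

**Shape 1** — `<path>` regular polygon, stroke `#ff0000` → cut (S744, F483). Machine vertices: (112.68,81.75) → (128.54,55.25) → (102.04,39.39) → (86.18,65.89) → (112.68,81.75). Closed: final G1 returns to the first vertex.

**Shape 2** — `<polyline>` open polyline, stroke `#ff0000` → cut (S744, F483). Machine vertices: (52.60,46.53) → (78.13,23.73) → (19.39,134.61) → (96.27,39.37) → (44.64,37.85) → (59.85,78.46). Open path.

**Shape 3** — `<polygon>` rectangle, stroke `#ff00ff` → engrave (S258, F3242). Machine vertices: (68.79,125.13) → (97.96,125.13) → (97.96,73.26) → (68.79,73.26) → (68.79,125.13). Closed: final G1 returns to the first vertex.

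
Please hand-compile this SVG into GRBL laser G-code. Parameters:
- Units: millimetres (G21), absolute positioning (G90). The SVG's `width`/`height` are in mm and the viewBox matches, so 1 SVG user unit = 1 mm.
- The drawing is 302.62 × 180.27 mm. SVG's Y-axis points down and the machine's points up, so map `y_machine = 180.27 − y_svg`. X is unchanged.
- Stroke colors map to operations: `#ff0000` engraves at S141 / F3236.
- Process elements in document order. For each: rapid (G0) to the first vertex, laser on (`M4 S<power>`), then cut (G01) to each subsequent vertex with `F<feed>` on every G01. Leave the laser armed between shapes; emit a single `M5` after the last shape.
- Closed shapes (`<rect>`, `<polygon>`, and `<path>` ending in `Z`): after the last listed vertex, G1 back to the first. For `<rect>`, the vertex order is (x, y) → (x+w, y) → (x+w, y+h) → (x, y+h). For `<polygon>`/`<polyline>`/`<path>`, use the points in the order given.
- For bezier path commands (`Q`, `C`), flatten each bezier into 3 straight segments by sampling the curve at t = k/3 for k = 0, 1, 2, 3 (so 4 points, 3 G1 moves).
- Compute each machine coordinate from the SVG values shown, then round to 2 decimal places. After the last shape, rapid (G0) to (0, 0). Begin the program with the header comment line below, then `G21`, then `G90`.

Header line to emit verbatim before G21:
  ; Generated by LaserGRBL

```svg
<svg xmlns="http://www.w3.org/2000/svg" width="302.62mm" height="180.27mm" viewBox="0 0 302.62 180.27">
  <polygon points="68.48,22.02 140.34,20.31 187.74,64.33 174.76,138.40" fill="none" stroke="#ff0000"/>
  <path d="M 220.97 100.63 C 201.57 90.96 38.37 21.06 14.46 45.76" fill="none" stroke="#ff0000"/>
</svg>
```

; Generated by LaserGRBL
G21
G90
G0 X68.48 Y158.25
M4 S141
G01 X140.34 Y159.96 F3236
G01 X187.74 Y115.94 F3236
G01 X174.76 Y41.87 F3236
G01 X68.48 Y158.25 F3236
G0 X220.97 Y79.64
M4 S141
G01 X164.12 Y103.65 F3236
G01 X74.32 Y133.41 F3236
G01 X14.46 Y134.51 F3236
M5
G0 X0.00 Y0.00

1 u = 1 mm; y_m = 180.27 − y.

[1] `<polygon>` closed polygon, #ff0000→engrave S141 F3236: (68.48,158.25) → (140.34,159.96) → (187.74,115.94) → (174.76,41.87) → (68.48,158.25) (closed)

[2] `<path>` cubic bezier, #ff0000→engrave S141 F3236: (220.97,79.64) → (164.12,103.65) → (74.32,133.41) → (14.46,134.51)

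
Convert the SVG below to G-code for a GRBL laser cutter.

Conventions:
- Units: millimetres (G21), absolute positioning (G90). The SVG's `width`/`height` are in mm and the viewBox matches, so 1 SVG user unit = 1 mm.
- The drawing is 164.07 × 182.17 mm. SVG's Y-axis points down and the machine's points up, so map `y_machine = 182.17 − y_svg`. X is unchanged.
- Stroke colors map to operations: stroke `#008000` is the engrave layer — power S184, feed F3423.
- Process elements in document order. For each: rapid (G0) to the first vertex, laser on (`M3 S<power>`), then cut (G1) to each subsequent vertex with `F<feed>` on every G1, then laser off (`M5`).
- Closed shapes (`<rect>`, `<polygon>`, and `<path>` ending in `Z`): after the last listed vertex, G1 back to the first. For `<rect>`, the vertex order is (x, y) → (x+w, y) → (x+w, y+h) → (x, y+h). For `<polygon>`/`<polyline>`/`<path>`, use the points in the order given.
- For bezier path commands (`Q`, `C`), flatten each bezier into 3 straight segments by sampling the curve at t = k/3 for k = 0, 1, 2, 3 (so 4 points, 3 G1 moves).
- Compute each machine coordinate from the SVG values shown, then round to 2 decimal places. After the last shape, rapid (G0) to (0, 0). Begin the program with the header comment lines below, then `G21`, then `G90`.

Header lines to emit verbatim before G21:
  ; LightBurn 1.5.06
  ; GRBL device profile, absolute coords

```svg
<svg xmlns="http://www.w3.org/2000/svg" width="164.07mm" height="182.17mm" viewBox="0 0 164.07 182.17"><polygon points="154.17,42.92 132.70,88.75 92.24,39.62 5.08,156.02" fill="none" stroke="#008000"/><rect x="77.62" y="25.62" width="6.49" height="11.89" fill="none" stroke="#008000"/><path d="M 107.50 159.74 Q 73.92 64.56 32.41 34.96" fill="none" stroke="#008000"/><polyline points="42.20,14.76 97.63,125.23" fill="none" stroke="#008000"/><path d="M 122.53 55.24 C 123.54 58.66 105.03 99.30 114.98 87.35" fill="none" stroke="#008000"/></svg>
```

; LightBurn 1.5.06
; GRBL device profile, absolute coords
G21
G90
G0 X154.17 Y139.25
M3 S184
G1 X132.70 Y93.42 F3423
G1 X92.24 Y142.55 F3423
G1 X5.08 Y26.15 F3423
G1 X154.17 Y139.25 F3423
M5
G0 X77.62 Y156.55
M3 S184
G1 X84.11 Y156.55 F3423
G1 X84.11 Y144.66 F3423
G1 X77.62 Y144.66 F3423
G1 X77.62 Y156.55 F3423
M5
G0 X107.50 Y22.43
M3 S184
G1 X84.23 Y78.60 F3423
G1 X59.20 Y120.19 F3423
G1 X32.41 Y147.21 F3423
M5
G0 X42.20 Y167.41
M3 S184
G1 X97.63 Y56.94 F3423
M5
G0 X122.53 Y126.93
M3 S184
G1 X118.81 Y114.43 F3423
G1 X112.74 Y97.07 F3423
G1 X114.98 Y94.82 F3423
M5
G0 X0.00 Y0.00

viewBox `0 0 164.07 182.17` with mm width/height → 1 unit = 1 mm. Flip: y_m = 182.17 − y_svg.

**Shape 1** — `<polygon>` closed polygon, stroke `#008000` → engrave (S184, F3423). Machine vertices: (154.17,139.25) → (132.70,93.42) → (92.24,142.55) → (5.08,26.15) → (154.17,139.25). Closed: final G1 returns to the first vertex.

**Shape 2** — `<rect>` rectangle, stroke `#008000` → engrave (S184, F3423). Machine vertices: (77.62,156.55) → (84.11,156.55) → (84.11,144.66) → (77.62,144.66) → (77.62,156.55). Closed: final G1 returns to the first vertex.

**Shape 3** — `<path>` quadratic bezier, stroke `#008000` → engrave (S184, F3423). Control points (SVG): P0=(107.50,159.74), P1=(73.92,64.56), P2=(32.41,34.96); sampled at t=k/3. Machine vertices: (107.50,22.43) → (84.23,78.60) → (59.20,120.19) → (32.41,147.21). Open path.

**Shape 4** — `<polyline>` line segment, stroke `#008000` → engrave (S184, F3423). Machine vertices: (42.20,167.41) → (97.63,56.94). Open path.

**Shape 5** — `<path>` cubic bezier, stroke `#008000` → engrave (S184, F3423). Control points (SVG): P0=(122.53,55.24), P1=(123.54,58.66), P2=(105.03,99.30), P3=(114.98,87.35); sampled at t=k/3. Machine vertices: (122.53,126.93) → (118.81,114.43) → (112.74,97.07) → (114.98,94.82). Open path.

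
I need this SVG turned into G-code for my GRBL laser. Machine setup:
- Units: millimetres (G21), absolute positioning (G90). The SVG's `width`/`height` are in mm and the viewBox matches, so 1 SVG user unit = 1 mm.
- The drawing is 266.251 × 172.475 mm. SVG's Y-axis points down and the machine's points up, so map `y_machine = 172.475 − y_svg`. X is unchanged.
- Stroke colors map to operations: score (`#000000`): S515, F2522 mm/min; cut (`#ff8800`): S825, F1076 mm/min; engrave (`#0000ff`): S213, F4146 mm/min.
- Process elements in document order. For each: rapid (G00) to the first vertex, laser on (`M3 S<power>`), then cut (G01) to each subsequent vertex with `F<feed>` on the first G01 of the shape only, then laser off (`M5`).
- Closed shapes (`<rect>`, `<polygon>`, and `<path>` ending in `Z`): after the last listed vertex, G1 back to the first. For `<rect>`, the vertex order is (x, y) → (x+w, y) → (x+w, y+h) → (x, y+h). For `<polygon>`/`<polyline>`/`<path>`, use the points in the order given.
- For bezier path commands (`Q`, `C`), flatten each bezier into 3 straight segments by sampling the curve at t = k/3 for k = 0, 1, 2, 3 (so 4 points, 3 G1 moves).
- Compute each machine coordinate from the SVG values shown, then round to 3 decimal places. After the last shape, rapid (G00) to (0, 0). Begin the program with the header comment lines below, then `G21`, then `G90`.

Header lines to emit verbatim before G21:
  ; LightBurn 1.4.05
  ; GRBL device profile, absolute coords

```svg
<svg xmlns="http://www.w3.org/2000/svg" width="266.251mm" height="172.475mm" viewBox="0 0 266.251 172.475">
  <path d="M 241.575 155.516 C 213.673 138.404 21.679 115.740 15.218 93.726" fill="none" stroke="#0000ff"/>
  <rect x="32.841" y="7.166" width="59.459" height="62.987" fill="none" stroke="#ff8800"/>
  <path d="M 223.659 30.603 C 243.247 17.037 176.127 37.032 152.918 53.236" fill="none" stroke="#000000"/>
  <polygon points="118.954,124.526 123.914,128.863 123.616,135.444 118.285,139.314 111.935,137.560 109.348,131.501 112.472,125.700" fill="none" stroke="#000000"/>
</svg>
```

Since the viewBox matches the mm dimensions, user units are millimetres directly. The only transform is the Y-flip y_m = 172.475 − y_svg.

Shape 1 is a cubic bezier drawn with `<path>`. Its stroke #0000ff means engrave at S213, F4146. After flipping Y the toolpath is (241.575,16.959) → (171.925,35.692) → (70.574,56.748) → (15.218,78.749).

Shape 2 is a rectangle drawn with `<rect>`. Its stroke #ff8800 means cut at S825, F1076. After flipping Y the toolpath is (32.841,165.309) → (92.300,165.309) → (92.300,102.322) → (32.841,102.322) → (32.841,165.309), returning to the start.

Shape 3 is a cubic bezier drawn with `<path>`. Its stroke #000000 means score at S515, F2522. After flipping Y the toolpath is (223.659,141.872) → (219.182,145.634) → (185.926,135.323) → (152.918,119.239).

Shape 4 is a regular polygon drawn with `<polygon>`. Its stroke #000000 means score at S515, F2522. After flipping Y the toolpath is (118.954,47.949) → (123.914,43.612) → (123.616,37.031) → (118.285,33.161) → (111.935,34.915) → (109.348,40.974) → (112.472,46.775) → (118.954,47.949), returning to the start.

; LightBurn 1.4.05
; GRBL device profile, absolute coords
G21
G90
G00 X241.575 Y16.959
M3 S213
G01 X171.925 Y35.692 F4146
G01 X70.574 Y56.748
G01 X15.218 Y78.749
M5
G00 X32.841 Y165.309
M3 S825
G01 X92.300 Y165.309 F1076
G01 X92.300 Y102.322
G01 X32.841 Y102.322
G01 X32.841 Y165.309
M5
G00 X223.659 Y141.872
M3 S515
G01 X219.182 Y145.634 F2522
G01 X185.926 Y135.323
G01 X152.918 Y119.239
M5
G00 X118.954 Y47.949
M3 S515
G01 X123.914 Y43.612 F2522
G01 X123.616 Y37.031
G01 X118.285 Y33.161
G01 X111.935 Y34.915
G01 X109.348 Y40.974
G01 X112.472 Y46.775
G01 X118.954 Y47.949
M5
G00 X0.000 Y0.000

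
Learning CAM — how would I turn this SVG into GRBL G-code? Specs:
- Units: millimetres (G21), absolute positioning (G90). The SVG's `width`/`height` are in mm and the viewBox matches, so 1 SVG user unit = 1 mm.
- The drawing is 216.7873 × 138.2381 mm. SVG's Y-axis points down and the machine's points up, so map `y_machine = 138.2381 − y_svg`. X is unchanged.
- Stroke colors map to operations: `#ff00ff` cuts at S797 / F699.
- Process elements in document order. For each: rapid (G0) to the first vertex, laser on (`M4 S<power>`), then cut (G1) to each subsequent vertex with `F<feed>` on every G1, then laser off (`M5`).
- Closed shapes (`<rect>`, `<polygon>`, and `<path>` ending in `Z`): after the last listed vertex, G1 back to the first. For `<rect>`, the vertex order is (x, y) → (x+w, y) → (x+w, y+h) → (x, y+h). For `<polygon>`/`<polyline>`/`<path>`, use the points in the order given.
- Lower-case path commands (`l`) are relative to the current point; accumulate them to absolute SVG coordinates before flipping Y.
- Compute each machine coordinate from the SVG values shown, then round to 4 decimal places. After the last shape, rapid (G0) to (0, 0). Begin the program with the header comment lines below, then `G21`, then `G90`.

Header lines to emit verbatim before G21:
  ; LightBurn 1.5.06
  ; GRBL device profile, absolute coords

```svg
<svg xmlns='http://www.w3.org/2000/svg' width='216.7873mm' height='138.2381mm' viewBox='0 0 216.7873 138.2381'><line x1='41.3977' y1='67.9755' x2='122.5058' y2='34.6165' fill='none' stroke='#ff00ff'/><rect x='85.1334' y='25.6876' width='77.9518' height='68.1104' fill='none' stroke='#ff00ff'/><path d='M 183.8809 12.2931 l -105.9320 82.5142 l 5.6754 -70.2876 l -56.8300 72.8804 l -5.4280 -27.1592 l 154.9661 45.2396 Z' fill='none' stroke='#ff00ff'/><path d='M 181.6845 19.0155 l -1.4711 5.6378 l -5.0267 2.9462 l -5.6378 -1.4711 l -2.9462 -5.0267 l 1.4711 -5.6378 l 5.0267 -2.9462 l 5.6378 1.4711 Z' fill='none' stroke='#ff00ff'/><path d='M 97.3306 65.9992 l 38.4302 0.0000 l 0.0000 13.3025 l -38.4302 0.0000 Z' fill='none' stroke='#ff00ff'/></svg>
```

viewBox `0 0 216.7873 138.2381` with mm width/height → 1 unit = 1 mm. Flip: y_m = 138.2381 − y_svg.

**Shape 1** — `<line>` line segment, stroke `#ff00ff` → cut (S797, F699). Machine vertices: (41.3977,70.2626) → (122.5058,103.6216). Open path.

**Shape 2** — `<rect>` rectangle, stroke `#ff00ff` → cut (S797, F699). Machine vertices: (85.1334,112.5505) → (163.0852,112.5505) → (163.0852,44.4401) → (85.1334,44.4401) → (85.1334,112.5505). Closed: final G1 returns to the first vertex.

**Shape 3** — `<path>` closed polygon, stroke `#ff00ff` → cut (S797, F699). Machine vertices: (183.8809,125.9450) → (77.9489,43.4308) → (83.6243,113.7184) → (26.7943,40.8380) → (21.3663,67.9972) → (176.3324,22.7576) → (183.8809,125.9450). Closed: final G1 returns to the first vertex.

**Shape 4** — `<path>` regular polygon, stroke `#ff00ff` → cut (S797, F699). Machine vertices: (181.6845,119.2226) → (180.2134,113.5848) → (175.1867,110.6386) → (169.5489,112.1097) → (166.6027,117.1364) → (168.0738,122.7742) → (173.1005,125.7204) → (178.7383,124.2493) → (181.6845,119.2226). Closed: final G1 returns to the first vertex.

**Shape 5** — `<path>` rectangle, stroke `#ff00ff` → cut (S797, F699). Machine vertices: (97.3306,72.2389) → (135.7608,72.2389) → (135.7608,58.9364) → (97.3306,58.9364) → (97.3306,72.2389). Closed: final G1 returns to the first vertex.

; LightBurn 1.5.06
; GRBL device profile, absolute coords
G21
G90
G0 X41.3977 Y70.2626
M4 S797
G1 X122.5058 Y103.6216 F699
M5
G0 X85.1334 Y112.5505
M4 S797
G1 X163.0852 Y112.5505 F699
G1 X163.0852 Y44.4401 F699
G1 X85.1334 Y44.4401 F699
G1 X85.1334 Y112.5505 F699
M5
G0 X183.8809 Y125.9450
M4 S797
G1 X77.9489 Y43.4308 F699
G1 X83.6243 Y113.7184 F699
G1 X26.7943 Y40.8380 F699
G1 X21.3663 Y67.9972 F699
G1 X176.3324 Y22.7576 F699
G1 X183.8809 Y125.9450 F699
M5
G0 X181.6845 Y119.2226
M4 S797
G1 X180.2134 Y113.5848 F699
G1 X175.1867 Y110.6386 F699
G1 X169.5489 Y112.1097 F699
G1 X166.6027 Y117.1364 F699
G1 X168.0738 Y122.7742 F699
G1 X173.1005 Y125.7204 F699
G1 X178.7383 Y124.2493 F699
G1 X181.6845 Y119.2226 F699
M5
G0 X97.3306 Y72.2389
M4 S797
G1 X135.7608 Y72.2389 F699
G1 X135.7608 Y58.9364 F699
G1 X97.3306 Y58.9364 F699
G1 X97.3306 Y72.2389 F699
M5
G0 X0.0000 Y0.0000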